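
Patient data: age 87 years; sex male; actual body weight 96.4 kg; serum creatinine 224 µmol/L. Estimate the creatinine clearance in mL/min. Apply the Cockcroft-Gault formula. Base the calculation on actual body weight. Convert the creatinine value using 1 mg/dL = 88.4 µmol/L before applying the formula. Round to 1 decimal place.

28.0 mL/min

SCr = 224 / 88.4 = 2.534 mg/dL
CrCl = (140 − 87) × 96.4 / (72 × 2.534) = 5109.2 / 182.45 ≈ 28.0 mL/min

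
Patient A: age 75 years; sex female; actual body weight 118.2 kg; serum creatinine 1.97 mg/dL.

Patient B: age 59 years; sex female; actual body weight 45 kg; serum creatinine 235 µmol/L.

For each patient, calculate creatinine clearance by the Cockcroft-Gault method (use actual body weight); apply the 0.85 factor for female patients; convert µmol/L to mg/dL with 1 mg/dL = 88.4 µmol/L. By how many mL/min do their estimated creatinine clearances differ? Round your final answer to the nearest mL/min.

30 mL/min

Patient A: CrCl = (140 − 75) × 118.2 / (72 × 1.97) × 0.85 = 7683.0 / 141.84 × 0.85 ≈ 46.0 mL/min
Patient B: SCr = 235 / 88.4 = 2.658 mg/dL
Patient B: CrCl = (140 − 59) × 45 / (72 × 2.658) × 0.85 = 3645.0 / 191.38 × 0.85 ≈ 16.2 mL/min
|46.0 − 16.2| = 29.8 mL/min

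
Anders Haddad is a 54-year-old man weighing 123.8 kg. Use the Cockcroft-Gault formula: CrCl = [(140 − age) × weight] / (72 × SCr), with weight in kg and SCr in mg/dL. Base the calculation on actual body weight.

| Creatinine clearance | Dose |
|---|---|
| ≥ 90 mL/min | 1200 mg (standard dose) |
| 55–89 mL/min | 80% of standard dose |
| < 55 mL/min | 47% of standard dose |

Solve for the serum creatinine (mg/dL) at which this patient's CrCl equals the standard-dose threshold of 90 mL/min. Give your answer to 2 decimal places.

1.64 mg/dL

Standard dose requires CrCl ≥ 90 mL/min.
Set (140 − 54) × 123.8 / (72 × SCr) = 90
SCr = (140 − 54) × 123.8 / (72 × 90) = 1.643 mg/dL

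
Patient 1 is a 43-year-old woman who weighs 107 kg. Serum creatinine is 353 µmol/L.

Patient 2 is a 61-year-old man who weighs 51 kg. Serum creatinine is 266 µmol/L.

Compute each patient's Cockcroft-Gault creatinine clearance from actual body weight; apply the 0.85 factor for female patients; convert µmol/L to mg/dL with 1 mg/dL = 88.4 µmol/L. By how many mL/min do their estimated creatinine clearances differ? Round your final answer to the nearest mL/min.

12 mL/min

Patient 1: SCr = 353 / 88.4 = 3.993 mg/dL
Patient 1: CrCl = (140 − 43) × 107 / (72 × 3.993) × 0.85 = 10379.0 / 287.50 × 0.85 ≈ 30.7 mL/min
Patient 2: SCr = 266 / 88.4 = 3.009 mg/dL
Patient 2: CrCl = (140 − 61) × 51 / (72 × 3.009) = 4029.0 / 216.65 ≈ 18.6 mL/min
|30.7 − 18.6| = 12.1 mL/min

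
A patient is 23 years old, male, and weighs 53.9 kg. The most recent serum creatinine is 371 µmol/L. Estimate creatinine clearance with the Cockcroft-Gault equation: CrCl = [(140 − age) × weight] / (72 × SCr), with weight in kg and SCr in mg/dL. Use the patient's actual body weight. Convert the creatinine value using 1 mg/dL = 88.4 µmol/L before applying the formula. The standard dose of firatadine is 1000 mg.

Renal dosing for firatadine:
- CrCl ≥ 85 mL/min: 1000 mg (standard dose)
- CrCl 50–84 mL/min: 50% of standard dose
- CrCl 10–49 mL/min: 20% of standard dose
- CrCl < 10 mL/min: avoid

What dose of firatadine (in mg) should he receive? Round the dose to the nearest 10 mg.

SCr = 371 / 88.4 = 4.197 mg/dL
CrCl = (140 − 23) × 53.9 / (72 × 4.197) = 6306.3 / 302.18 ≈ 20.9 mL/min
CrCl ≈ 21 mL/min → bracket 10–49 mL/min.
20% of 1000 mg = 200 mg

200 mg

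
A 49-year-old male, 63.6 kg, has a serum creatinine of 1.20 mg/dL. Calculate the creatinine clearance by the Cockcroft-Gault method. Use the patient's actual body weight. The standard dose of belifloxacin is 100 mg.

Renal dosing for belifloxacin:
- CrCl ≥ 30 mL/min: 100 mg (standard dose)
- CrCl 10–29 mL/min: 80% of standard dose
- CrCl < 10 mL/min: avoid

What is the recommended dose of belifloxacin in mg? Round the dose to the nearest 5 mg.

CrCl = (140 − 49) × 63.6 / (72 × 1.2) = 5787.6 / 86.40 ≈ 67.0 mL/min
CrCl ≈ 67 mL/min → bracket ≥ 30 mL/min.
100% of 100 mg = 100 mg

100 mg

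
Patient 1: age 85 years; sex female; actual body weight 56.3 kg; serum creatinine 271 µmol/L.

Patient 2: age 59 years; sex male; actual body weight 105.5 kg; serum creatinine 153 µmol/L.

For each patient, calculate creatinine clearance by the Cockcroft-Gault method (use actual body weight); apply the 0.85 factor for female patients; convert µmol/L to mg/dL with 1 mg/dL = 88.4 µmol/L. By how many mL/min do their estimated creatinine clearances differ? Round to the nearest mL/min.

Patient 1: SCr = 271 / 88.4 = 3.066 mg/dL
Patient 1: CrCl = (140 − 85) × 56.3 / (72 × 3.066) × 0.85 = 3096.5 / 220.75 × 0.85 ≈ 11.9 mL/min
Patient 2: SCr = 153 / 88.4 = 1.731 mg/dL
Patient 2: CrCl = (140 − 59) × 105.5 / (72 × 1.731) = 8545.5 / 124.63 ≈ 68.6 mL/min
|11.9 − 68.6| = 56.7 mL/min

57 mL/min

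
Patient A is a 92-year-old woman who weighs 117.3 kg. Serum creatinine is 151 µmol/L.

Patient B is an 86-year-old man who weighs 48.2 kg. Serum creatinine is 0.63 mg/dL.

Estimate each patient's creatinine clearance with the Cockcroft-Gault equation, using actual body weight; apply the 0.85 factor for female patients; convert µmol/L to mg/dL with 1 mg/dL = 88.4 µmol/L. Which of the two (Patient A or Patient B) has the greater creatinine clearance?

Patient B

Patient A: SCr = 151 / 88.4 = 1.708 mg/dL
Patient A: CrCl = (140 − 92) × 117.3 / (72 × 1.708) × 0.85 = 5630.4 / 122.98 × 0.85 ≈ 38.9 mL/min
Patient B: CrCl = (140 − 86) × 48.2 / (72 × 0.63) = 2602.8 / 45.36 ≈ 57.4 mL/min
38.9 vs 57.4 mL/min → Patient B is higher.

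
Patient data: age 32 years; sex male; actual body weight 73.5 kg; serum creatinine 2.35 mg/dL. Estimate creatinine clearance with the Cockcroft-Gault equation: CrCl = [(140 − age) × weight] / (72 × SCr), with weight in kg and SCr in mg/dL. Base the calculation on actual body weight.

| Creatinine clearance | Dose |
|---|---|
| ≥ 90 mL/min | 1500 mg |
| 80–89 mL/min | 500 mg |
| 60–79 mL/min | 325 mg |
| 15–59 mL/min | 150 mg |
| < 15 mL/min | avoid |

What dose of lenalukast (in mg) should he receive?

CrCl = (140 − 32) × 73.5 / (72 × 2.35) = 7938.0 / 169.20 ≈ 46.9 mL/min
CrCl ≈ 47 mL/min → bracket 15–59 mL/min.
Dose for this bracket: 150 mg.

150 mg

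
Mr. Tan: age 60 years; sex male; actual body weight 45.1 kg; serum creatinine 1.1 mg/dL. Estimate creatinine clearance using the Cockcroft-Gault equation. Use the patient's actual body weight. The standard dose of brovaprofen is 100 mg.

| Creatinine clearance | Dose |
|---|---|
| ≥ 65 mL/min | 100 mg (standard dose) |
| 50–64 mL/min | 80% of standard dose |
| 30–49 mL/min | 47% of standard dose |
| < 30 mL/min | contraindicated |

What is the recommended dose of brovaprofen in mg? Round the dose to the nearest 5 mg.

CrCl = (140 − 60) × 45.1 / (72 × 1.1) = 3608.0 / 79.20 ≈ 45.6 mL/min
CrCl ≈ 46 mL/min → bracket 30–49 mL/min.
47% of 100 mg = 47 mg → 45 mg

45 mg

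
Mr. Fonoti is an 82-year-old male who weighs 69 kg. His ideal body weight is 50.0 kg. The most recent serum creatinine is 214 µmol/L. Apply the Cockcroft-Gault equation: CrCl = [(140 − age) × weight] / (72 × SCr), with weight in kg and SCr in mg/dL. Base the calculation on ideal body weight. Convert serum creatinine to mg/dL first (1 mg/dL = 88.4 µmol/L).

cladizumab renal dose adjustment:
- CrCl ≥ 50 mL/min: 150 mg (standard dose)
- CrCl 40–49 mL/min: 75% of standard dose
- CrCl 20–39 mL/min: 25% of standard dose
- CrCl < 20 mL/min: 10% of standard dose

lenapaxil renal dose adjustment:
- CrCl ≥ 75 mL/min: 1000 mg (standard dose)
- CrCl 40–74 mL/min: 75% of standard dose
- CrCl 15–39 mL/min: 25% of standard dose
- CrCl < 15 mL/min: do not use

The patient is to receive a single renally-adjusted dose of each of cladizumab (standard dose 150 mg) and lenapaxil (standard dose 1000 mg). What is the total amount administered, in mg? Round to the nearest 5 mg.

SCr = 214 / 88.4 = 2.421 mg/dL
CrCl = (140 − 82) × 50 / (72 × 2.421) = 2900.0 / 174.31 ≈ 16.6 mL/min
CrCl ≈ 17 mL/min.
cladizumab: < 20 mL/min → 10% of 150 mg = 15 mg.
lenapaxil: 15–39 mL/min → 25% of 1000 mg = 250 mg.
Total = 15 + 250 = 265 mg.

265 mg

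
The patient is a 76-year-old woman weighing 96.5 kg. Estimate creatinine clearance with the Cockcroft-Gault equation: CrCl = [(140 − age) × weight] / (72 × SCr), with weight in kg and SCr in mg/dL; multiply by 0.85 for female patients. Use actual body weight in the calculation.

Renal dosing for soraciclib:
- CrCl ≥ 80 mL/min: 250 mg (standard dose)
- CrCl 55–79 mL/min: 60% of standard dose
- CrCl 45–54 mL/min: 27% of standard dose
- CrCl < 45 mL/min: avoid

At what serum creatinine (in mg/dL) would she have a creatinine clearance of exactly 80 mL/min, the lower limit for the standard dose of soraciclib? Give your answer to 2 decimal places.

Standard dose requires CrCl ≥ 80 mL/min.
Set (140 − 76) × 96.5 × 0.85 / (72 × SCr) = 80
SCr = (140 − 76) × 96.5 × 0.85 / (72 × 80) = 0.911 mg/dL

0.91 mg/dL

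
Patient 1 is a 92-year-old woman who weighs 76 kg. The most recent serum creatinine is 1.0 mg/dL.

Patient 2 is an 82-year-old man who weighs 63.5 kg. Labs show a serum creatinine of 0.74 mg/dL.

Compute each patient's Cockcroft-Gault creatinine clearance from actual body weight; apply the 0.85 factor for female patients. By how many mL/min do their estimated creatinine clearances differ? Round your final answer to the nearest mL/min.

26 mL/min

Patient 1: CrCl = (140 − 92) × 76 / (72 × 1) × 0.85 = 3648.0 / 72.00 × 0.85 ≈ 43.1 mL/min
Patient 2: CrCl = (140 − 82) × 63.5 / (72 × 0.74) = 3683.0 / 53.28 ≈ 69.1 mL/min
|43.1 − 69.1| = 26.0 mL/min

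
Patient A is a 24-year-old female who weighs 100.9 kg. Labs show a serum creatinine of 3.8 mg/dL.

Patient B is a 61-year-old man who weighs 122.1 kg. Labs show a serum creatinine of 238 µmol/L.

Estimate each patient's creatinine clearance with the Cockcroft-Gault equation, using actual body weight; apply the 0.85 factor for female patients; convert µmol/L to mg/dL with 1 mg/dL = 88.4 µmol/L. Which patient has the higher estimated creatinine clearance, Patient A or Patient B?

Patient A: CrCl = (140 − 24) × 100.9 / (72 × 3.8) × 0.85 = 11704.4 / 273.60 × 0.85 ≈ 36.4 mL/min
Patient B: SCr = 238 / 88.4 = 2.692 mg/dL
Patient B: CrCl = (140 − 61) × 122.1 / (72 × 2.692) = 9645.9 / 193.82 ≈ 49.8 mL/min
36.4 vs 49.8 mL/min → Patient B is higher.

Patient B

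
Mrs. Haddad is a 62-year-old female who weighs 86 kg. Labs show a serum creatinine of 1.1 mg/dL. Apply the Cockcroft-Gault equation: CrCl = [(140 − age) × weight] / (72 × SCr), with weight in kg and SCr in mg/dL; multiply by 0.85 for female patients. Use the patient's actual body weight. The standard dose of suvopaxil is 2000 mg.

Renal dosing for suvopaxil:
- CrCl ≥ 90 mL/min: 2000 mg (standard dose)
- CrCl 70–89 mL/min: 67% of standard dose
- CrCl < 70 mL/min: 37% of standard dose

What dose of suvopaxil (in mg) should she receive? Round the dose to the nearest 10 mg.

1340 mg

CrCl = (140 − 62) × 86 / (72 × 1.1) × 0.85 = 6708.0 / 79.20 × 0.85 ≈ 72.0 mL/min
CrCl ≈ 72 mL/min → bracket 70–89 mL/min.
67% of 2000 mg = 1340 mg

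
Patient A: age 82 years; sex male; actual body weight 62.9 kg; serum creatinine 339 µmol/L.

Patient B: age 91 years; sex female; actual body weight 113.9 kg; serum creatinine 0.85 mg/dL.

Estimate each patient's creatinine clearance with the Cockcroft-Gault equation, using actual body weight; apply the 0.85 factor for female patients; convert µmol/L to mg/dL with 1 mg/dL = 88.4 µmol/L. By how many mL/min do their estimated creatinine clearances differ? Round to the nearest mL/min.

Patient A: SCr = 339 / 88.4 = 3.835 mg/dL
Patient A: CrCl = (140 − 82) × 62.9 / (72 × 3.835) = 3648.2 / 276.12 ≈ 13.2 mL/min
Patient B: CrCl = (140 − 91) × 113.9 / (72 × 0.85) × 0.85 = 5581.1 / 61.20 × 0.85 ≈ 77.5 mL/min
|13.2 − 77.5| = 64.3 mL/min

64 mL/min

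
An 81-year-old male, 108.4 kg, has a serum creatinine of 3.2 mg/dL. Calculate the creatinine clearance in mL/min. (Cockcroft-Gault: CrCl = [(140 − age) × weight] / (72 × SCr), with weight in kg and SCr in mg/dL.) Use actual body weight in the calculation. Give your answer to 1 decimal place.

27.8 mL/min

CrCl = (140 − 81) × 108.4 / (72 × 3.2) = 6395.6 / 230.40 ≈ 27.8 mL/min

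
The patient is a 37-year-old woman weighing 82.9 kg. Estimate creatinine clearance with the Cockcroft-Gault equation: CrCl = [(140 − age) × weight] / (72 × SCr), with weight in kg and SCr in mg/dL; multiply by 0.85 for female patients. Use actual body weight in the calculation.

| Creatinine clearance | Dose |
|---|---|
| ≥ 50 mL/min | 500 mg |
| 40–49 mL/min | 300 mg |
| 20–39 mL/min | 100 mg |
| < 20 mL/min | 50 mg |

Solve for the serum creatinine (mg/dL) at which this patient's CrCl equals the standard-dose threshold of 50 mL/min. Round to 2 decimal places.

Standard dose requires CrCl ≥ 50 mL/min.
Set (140 − 37) × 82.9 × 0.85 / (72 × SCr) = 50
SCr = (140 − 37) × 82.9 × 0.85 / (72 × 50) = 2.016 mg/dL

2.02 mg/dL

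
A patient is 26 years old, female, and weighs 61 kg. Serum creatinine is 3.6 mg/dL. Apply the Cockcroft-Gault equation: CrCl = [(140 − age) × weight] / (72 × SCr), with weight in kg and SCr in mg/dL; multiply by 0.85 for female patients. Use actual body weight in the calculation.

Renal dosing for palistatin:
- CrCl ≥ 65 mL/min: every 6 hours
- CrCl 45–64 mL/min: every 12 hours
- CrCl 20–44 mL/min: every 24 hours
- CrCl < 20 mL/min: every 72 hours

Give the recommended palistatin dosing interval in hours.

every 24 hours

CrCl = (140 − 26) × 61 / (72 × 3.6) × 0.85 = 6954.0 / 259.20 × 0.85 ≈ 22.8 mL/min
CrCl ≈ 23 mL/min → bracket 20–44 mL/min → every 24 hours.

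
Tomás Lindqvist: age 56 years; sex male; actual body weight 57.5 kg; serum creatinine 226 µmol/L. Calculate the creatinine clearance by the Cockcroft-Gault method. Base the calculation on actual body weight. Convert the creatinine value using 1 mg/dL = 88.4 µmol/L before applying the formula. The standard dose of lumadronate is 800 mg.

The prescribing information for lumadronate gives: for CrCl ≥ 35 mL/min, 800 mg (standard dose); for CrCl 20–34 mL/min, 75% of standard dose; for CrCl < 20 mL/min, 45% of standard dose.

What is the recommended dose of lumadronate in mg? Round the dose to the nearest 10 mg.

SCr = 226 / 88.4 = 2.557 mg/dL
CrCl = (140 − 56) × 57.5 / (72 × 2.557) = 4830.0 / 184.10 ≈ 26.2 mL/min
CrCl ≈ 26 mL/min → bracket 20–34 mL/min.
75% of 800 mg = 600 mg

600 mg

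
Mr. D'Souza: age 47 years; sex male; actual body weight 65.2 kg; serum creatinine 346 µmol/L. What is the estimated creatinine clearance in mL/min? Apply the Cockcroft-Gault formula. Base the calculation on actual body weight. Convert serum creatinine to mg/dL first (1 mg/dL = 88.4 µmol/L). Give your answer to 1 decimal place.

21.5 mL/min

SCr = 346 / 88.4 = 3.914 mg/dL
CrCl = (140 − 47) × 65.2 / (72 × 3.914) = 6063.6 / 281.81 ≈ 21.5 mL/min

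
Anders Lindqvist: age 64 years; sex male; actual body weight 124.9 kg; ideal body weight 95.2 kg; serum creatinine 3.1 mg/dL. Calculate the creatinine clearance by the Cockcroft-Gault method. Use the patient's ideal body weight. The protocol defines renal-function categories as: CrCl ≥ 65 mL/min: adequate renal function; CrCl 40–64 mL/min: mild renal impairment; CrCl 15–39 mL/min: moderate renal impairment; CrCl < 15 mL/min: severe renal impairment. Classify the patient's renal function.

moderate renal impairment

CrCl = (140 − 64) × 95.2 / (72 × 3.1) = 7235.2 / 223.20 ≈ 32.4 mL/min
32 mL/min falls in the 'moderate renal impairment' range.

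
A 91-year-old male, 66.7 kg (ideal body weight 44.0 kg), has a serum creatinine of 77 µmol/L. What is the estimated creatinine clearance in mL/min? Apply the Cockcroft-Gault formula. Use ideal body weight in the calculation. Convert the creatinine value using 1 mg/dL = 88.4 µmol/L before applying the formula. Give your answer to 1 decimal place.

34.4 mL/min

SCr = 77 / 88.4 = 0.871 mg/dL
CrCl = (140 − 91) × 44 / (72 × 0.871) = 2156.0 / 62.71 ≈ 34.4 mL/min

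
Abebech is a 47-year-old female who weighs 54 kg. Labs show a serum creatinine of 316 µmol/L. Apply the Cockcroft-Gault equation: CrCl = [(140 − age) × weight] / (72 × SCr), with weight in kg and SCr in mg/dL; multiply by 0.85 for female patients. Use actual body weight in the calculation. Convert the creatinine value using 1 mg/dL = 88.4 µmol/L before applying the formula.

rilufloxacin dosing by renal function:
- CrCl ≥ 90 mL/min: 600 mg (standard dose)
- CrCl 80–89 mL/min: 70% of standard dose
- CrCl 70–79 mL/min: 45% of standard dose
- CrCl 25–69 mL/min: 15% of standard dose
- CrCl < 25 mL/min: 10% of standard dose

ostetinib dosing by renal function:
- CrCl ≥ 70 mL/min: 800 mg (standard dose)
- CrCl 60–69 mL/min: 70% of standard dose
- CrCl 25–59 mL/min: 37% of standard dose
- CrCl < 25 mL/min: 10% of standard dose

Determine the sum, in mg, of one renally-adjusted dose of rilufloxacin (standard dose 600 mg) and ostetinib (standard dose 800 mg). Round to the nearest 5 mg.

SCr = 316 / 88.4 = 3.575 mg/dL
CrCl = (140 − 47) × 54 / (72 × 3.575) × 0.85 = 5022.0 / 257.40 × 0.85 ≈ 16.6 mL/min
CrCl ≈ 17 mL/min.
rilufloxacin: < 25 mL/min → 10% of 600 mg = 60 mg.
ostetinib: < 25 mL/min → 10% of 800 mg = 80 mg.
Total = 60 + 80 = 140 mg.

140 mg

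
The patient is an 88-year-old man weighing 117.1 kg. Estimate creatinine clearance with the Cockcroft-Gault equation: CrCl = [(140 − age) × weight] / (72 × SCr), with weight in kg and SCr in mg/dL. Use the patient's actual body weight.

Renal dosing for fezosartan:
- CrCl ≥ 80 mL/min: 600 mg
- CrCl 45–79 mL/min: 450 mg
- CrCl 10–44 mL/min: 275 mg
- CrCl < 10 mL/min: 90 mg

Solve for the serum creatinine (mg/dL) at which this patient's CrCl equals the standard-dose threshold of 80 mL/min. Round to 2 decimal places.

1.06 mg/dL

Standard dose requires CrCl ≥ 80 mL/min.
Set (140 − 88) × 117.1 / (72 × SCr) = 80
SCr = (140 − 88) × 117.1 / (72 × 80) = 1.057 mg/dL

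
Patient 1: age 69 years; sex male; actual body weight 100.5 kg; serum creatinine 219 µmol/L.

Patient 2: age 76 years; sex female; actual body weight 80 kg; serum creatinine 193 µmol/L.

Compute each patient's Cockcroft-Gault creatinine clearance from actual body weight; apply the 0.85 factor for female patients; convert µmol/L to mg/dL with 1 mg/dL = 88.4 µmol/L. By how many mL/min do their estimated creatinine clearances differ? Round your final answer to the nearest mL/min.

12 mL/min

Patient 1: SCr = 219 / 88.4 = 2.477 mg/dL
Patient 1: CrCl = (140 − 69) × 100.5 / (72 × 2.477) = 7135.5 / 178.34 ≈ 40.0 mL/min
Patient 2: SCr = 193 / 88.4 = 2.183 mg/dL
Patient 2: CrCl = (140 − 76) × 80 / (72 × 2.183) × 0.85 = 5120.0 / 157.18 × 0.85 ≈ 27.7 mL/min
|40.0 − 27.7| = 12.3 mL/min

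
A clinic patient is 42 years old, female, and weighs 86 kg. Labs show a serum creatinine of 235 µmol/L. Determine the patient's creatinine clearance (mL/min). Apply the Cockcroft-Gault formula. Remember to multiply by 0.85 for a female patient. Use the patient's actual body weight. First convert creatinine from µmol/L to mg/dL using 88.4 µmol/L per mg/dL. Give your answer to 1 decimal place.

37.4 mL/min

SCr = 235 / 88.4 = 2.658 mg/dL
CrCl = (140 − 42) × 86 / (72 × 2.658) × 0.85 = 8428.0 / 191.38 × 0.85 ≈ 37.4 mL/min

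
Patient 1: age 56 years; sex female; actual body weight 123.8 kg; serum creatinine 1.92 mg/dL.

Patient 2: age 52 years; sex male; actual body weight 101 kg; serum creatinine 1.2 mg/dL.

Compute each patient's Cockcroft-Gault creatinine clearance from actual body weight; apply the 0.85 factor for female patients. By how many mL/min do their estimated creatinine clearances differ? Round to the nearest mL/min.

39 mL/min

Patient 1: CrCl = (140 − 56) × 123.8 / (72 × 1.92) × 0.85 = 10399.2 / 138.24 × 0.85 ≈ 63.9 mL/min
Patient 2: CrCl = (140 − 52) × 101 / (72 × 1.2) = 8888.0 / 86.40 ≈ 102.9 mL/min
|63.9 − 102.9| = 39.0 mL/min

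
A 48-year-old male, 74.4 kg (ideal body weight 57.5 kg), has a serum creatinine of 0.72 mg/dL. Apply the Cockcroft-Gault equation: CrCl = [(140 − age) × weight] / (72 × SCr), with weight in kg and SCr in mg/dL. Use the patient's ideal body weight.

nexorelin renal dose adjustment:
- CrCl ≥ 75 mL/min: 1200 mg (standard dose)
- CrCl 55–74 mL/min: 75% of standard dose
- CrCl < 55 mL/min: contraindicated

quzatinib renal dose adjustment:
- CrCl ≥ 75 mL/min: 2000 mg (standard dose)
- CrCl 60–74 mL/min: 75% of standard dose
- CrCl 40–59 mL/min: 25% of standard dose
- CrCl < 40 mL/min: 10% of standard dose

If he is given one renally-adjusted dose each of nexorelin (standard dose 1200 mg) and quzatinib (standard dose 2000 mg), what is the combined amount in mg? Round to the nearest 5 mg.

3200 mg

CrCl = (140 − 48) × 57.5 / (72 × 0.72) = 5290.0 / 51.84 ≈ 102.0 mL/min
CrCl ≈ 102 mL/min.
nexorelin: ≥ 75 mL/min → 100% of 1200 mg = 1200 mg.
quzatinib: ≥ 75 mL/min → 100% of 2000 mg = 2000 mg.
Total = 1200 + 2000 = 3200 mg.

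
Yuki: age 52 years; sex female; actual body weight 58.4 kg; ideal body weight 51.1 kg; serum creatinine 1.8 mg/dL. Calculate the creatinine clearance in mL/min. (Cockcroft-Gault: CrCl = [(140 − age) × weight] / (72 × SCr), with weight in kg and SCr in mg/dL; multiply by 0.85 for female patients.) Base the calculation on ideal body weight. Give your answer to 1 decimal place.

CrCl = (140 − 52) × 51.1 / (72 × 1.8) × 0.85 = 4496.8 / 129.60 × 0.85 ≈ 29.5 mL/min

29.5 mL/min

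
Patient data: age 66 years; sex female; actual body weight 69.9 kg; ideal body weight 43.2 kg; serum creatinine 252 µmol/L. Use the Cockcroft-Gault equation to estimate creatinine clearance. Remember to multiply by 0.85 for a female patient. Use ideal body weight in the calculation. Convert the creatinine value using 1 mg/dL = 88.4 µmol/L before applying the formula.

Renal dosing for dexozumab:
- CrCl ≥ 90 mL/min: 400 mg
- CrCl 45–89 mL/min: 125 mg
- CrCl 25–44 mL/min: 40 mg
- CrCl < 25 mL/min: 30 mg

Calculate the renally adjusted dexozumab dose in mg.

SCr = 252 / 88.4 = 2.851 mg/dL
CrCl = (140 − 66) × 43.2 / (72 × 2.851) × 0.85 = 3196.8 / 205.27 × 0.85 ≈ 13.2 mL/min
CrCl ≈ 13 mL/min → bracket < 25 mL/min.
Dose for this bracket: 30 mg.

30 mg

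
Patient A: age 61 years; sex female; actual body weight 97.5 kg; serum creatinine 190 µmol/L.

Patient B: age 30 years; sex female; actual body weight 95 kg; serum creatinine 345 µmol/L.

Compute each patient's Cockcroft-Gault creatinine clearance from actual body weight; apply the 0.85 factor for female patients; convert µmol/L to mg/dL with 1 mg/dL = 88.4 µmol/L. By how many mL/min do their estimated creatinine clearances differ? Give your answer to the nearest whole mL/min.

11 mL/min

Patient A: SCr = 190 / 88.4 = 2.149 mg/dL
Patient A: CrCl = (140 − 61) × 97.5 / (72 × 2.149) × 0.85 = 7702.5 / 154.73 × 0.85 ≈ 42.3 mL/min
Patient B: SCr = 345 / 88.4 = 3.903 mg/dL
Patient B: CrCl = (140 − 30) × 95 / (72 × 3.903) × 0.85 = 10450.0 / 281.02 × 0.85 ≈ 31.6 mL/min
|42.3 − 31.6| = 10.7 mL/min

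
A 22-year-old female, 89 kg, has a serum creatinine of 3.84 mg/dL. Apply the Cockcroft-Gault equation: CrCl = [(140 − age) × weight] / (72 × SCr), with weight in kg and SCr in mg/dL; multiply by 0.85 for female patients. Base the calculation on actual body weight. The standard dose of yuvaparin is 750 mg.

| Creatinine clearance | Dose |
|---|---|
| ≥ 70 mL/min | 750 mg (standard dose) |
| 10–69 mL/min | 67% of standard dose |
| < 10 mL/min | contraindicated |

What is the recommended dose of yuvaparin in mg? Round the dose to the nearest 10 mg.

CrCl = (140 − 22) × 89 / (72 × 3.84) × 0.85 = 10502.0 / 276.48 × 0.85 ≈ 32.3 mL/min
CrCl ≈ 32 mL/min → bracket 10–69 mL/min.
67% of 750 mg = 502.5 mg → 500 mg

500 mg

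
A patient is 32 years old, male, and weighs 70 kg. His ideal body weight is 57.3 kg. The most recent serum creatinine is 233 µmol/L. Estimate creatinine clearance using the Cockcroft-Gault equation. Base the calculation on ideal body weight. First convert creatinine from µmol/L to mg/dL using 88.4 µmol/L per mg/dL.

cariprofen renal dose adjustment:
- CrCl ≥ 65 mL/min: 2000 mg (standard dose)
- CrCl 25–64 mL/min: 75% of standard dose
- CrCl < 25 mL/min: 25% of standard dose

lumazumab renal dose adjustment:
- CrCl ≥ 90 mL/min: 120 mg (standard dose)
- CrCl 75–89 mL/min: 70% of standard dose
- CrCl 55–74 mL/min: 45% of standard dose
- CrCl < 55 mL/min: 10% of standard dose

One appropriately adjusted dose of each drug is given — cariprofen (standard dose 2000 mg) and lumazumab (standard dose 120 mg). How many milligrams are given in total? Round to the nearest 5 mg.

SCr = 233 / 88.4 = 2.636 mg/dL
CrCl = (140 − 32) × 57.3 / (72 × 2.636) = 6188.4 / 189.79 ≈ 32.6 mL/min
CrCl ≈ 33 mL/min.
cariprofen: 25–64 mL/min → 75% of 2000 mg = 1500 mg.
lumazumab: < 55 mL/min → 10% of 120 mg = 12 mg.
Total = 1500 + 12 = 1512 mg.

1510 mg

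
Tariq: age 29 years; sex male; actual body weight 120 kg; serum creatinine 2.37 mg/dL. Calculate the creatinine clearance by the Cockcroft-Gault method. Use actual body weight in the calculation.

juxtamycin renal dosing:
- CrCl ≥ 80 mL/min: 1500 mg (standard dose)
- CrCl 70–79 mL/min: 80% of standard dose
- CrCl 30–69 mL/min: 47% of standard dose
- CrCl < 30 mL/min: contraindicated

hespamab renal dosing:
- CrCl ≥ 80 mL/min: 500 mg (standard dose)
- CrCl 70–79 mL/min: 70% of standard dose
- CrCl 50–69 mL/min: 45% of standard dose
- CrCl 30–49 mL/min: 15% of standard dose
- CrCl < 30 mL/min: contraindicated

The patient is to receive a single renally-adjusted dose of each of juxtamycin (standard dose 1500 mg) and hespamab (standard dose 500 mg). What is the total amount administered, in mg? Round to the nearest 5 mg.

CrCl = (140 − 29) × 120 / (72 × 2.37) = 13320.0 / 170.64 ≈ 78.1 mL/min
CrCl ≈ 78 mL/min.
juxtamycin: 70–79 mL/min → 80% of 1500 mg = 1200 mg.
hespamab: 70–79 mL/min → 70% of 500 mg = 350 mg.
Total = 1200 + 350 = 1550 mg.

1550 mg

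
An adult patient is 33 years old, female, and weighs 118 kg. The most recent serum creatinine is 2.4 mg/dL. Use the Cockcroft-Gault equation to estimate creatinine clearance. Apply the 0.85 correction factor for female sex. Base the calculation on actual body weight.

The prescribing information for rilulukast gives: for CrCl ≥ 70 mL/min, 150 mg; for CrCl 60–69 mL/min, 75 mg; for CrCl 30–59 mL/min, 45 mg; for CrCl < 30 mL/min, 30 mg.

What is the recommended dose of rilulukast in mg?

CrCl = (140 − 33) × 118 / (72 × 2.4) × 0.85 = 12626.0 / 172.80 × 0.85 ≈ 62.1 mL/min
CrCl ≈ 62 mL/min → bracket 60–69 mL/min.
Dose for this bracket: 75 mg.

75 mg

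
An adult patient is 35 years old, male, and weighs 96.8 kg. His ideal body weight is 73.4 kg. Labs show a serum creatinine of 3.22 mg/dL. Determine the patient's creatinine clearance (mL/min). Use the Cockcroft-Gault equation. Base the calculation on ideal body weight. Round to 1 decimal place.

CrCl = (140 − 35) × 73.4 / (72 × 3.22) = 7707.0 / 231.84 ≈ 33.2 mL/min

33.2 mL/min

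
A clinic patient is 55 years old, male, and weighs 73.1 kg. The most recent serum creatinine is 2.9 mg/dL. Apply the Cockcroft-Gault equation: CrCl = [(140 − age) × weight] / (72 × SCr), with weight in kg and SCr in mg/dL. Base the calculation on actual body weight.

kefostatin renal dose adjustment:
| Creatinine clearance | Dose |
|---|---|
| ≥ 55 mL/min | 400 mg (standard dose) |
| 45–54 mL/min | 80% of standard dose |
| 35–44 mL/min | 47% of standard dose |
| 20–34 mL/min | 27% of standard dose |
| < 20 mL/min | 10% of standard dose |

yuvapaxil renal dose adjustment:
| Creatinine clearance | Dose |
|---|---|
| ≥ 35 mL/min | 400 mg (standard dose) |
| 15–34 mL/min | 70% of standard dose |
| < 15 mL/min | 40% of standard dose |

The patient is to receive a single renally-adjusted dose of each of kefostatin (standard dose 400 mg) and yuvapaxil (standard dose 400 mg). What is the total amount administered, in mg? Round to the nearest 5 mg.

CrCl = (140 − 55) × 73.1 / (72 × 2.9) = 6213.5 / 208.80 ≈ 29.8 mL/min
CrCl ≈ 30 mL/min.
kefostatin: 20–34 mL/min → 27% of 400 mg = 108 mg.
yuvapaxil: 15–34 mL/min → 70% of 400 mg = 280 mg.
Total = 108 + 280 = 388 mg.

390 mg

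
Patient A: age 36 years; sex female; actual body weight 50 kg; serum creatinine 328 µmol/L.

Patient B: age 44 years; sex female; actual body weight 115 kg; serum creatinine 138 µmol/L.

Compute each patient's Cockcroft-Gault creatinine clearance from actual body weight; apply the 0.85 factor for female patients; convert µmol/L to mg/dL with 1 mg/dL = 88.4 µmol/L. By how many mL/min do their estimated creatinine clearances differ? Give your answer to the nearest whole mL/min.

67 mL/min

Patient A: SCr = 328 / 88.4 = 3.71 mg/dL
Patient A: CrCl = (140 − 36) × 50 / (72 × 3.71) × 0.85 = 5200.0 / 267.12 × 0.85 ≈ 16.5 mL/min
Patient B: SCr = 138 / 88.4 = 1.561 mg/dL
Patient B: CrCl = (140 − 44) × 115 / (72 × 1.561) × 0.85 = 11040.0 / 112.39 × 0.85 ≈ 83.5 mL/min
|16.5 − 83.5| = 67.0 mL/min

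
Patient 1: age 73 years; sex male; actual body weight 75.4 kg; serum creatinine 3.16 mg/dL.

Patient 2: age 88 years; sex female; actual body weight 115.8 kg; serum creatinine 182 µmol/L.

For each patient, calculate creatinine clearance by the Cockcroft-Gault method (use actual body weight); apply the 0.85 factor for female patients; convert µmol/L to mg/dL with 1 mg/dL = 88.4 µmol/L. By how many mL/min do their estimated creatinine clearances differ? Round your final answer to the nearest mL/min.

12 mL/min

Patient 1: CrCl = (140 − 73) × 75.4 / (72 × 3.16) = 5051.8 / 227.52 ≈ 22.2 mL/min
Patient 2: SCr = 182 / 88.4 = 2.059 mg/dL
Patient 2: CrCl = (140 − 88) × 115.8 / (72 × 2.059) × 0.85 = 6021.6 / 148.25 × 0.85 ≈ 34.5 mL/min
|22.2 − 34.5| = 12.3 mL/min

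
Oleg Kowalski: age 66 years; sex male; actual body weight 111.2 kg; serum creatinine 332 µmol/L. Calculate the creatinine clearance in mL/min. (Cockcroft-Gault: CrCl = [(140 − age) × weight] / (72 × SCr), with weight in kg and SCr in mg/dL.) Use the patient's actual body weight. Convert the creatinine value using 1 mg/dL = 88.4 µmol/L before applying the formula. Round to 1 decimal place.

30.4 mL/min

SCr = 332 / 88.4 = 3.756 mg/dL
CrCl = (140 − 66) × 111.2 / (72 × 3.756) = 8228.8 / 270.43 ≈ 30.4 mL/min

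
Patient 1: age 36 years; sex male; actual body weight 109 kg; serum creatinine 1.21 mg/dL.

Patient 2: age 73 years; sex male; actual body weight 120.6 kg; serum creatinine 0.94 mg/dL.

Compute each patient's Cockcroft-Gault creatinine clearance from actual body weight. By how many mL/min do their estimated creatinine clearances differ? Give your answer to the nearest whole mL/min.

Patient 1: CrCl = (140 − 36) × 109 / (72 × 1.21) = 11336.0 / 87.12 ≈ 130.1 mL/min
Patient 2: CrCl = (140 − 73) × 120.6 / (72 × 0.94) = 8080.2 / 67.68 ≈ 119.4 mL/min
|130.1 − 119.4| = 10.7 mL/min

11 mL/min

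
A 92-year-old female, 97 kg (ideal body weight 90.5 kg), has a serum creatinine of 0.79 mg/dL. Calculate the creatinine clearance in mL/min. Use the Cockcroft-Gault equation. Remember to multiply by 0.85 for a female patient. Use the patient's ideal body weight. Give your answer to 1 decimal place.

CrCl = (140 − 92) × 90.5 / (72 × 0.79) × 0.85 = 4344.0 / 56.88 × 0.85 ≈ 64.9 mL/min

64.9 mL/min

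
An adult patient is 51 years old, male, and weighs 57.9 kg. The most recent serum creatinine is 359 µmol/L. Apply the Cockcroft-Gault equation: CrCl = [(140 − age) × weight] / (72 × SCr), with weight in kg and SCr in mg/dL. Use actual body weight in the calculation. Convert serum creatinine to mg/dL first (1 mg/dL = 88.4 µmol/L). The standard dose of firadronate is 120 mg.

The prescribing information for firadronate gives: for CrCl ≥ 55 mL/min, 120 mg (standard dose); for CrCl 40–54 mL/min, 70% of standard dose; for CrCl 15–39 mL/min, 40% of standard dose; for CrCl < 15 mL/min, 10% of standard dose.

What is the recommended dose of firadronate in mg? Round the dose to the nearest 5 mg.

50 mg

SCr = 359 / 88.4 = 4.061 mg/dL
CrCl = (140 − 51) × 57.9 / (72 × 4.061) = 5153.1 / 292.39 ≈ 17.6 mL/min
CrCl ≈ 18 mL/min → bracket 15–39 mL/min.
40% of 120 mg = 48 mg → 50 mg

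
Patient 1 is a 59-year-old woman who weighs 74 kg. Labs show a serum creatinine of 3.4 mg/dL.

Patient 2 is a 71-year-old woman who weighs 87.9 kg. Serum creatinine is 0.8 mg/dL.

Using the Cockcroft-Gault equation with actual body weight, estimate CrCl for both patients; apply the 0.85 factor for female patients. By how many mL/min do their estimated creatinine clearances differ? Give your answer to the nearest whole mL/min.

69 mL/min

Patient 1: CrCl = (140 − 59) × 74 / (72 × 3.4) × 0.85 = 5994.0 / 244.80 × 0.85 ≈ 20.8 mL/min
Patient 2: CrCl = (140 − 71) × 87.9 / (72 × 0.8) × 0.85 = 6065.1 / 57.60 × 0.85 ≈ 89.5 mL/min
|20.8 − 89.5| = 68.7 mL/min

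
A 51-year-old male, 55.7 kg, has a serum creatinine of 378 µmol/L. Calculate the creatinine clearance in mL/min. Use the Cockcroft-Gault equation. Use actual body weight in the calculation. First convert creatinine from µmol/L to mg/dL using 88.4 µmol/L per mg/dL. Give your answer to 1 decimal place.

16.1 mL/min

SCr = 378 / 88.4 = 4.276 mg/dL
CrCl = (140 − 51) × 55.7 / (72 × 4.276) = 4957.3 / 307.87 ≈ 16.1 mL/min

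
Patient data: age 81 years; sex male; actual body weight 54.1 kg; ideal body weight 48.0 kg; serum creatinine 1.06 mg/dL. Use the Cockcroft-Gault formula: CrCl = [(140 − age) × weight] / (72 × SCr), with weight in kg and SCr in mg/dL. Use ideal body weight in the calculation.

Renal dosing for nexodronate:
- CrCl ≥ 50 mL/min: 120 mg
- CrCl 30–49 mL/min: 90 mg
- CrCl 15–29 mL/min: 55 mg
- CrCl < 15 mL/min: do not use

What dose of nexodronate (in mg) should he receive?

CrCl = (140 − 81) × 48 / (72 × 1.06) = 2832.0 / 76.32 ≈ 37.1 mL/min
CrCl ≈ 37 mL/min → bracket 30–49 mL/min.
Dose for this bracket: 90 mg.

90 mg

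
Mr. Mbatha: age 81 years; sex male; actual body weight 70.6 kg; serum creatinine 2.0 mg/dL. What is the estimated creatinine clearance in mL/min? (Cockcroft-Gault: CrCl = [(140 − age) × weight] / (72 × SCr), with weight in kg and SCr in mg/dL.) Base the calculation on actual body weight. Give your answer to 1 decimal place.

CrCl = (140 − 81) × 70.6 / (72 × 2) = 4165.4 / 144.00 ≈ 28.9 mL/min

28.9 mL/min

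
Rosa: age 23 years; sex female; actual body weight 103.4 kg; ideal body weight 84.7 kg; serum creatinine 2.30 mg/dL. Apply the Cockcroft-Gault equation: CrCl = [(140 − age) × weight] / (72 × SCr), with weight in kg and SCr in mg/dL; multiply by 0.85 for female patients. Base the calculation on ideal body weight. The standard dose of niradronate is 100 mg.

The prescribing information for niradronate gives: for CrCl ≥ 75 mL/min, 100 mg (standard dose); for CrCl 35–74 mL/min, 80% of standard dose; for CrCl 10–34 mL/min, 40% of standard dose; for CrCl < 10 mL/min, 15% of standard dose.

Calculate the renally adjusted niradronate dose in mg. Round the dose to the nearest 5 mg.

CrCl = (140 − 23) × 84.7 / (72 × 2.3) × 0.85 = 9909.9 / 165.60 × 0.85 ≈ 50.9 mL/min
CrCl ≈ 51 mL/min → bracket 35–74 mL/min.
80% of 100 mg = 80 mg

80 mg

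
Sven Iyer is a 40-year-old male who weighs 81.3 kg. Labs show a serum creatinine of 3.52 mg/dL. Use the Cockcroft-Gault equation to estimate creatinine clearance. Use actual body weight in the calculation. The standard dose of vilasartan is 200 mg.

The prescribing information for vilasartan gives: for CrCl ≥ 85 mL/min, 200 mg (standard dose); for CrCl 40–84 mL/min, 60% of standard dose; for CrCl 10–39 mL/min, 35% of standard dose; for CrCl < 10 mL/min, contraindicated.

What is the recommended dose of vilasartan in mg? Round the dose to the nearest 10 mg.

70 mg

CrCl = (140 − 40) × 81.3 / (72 × 3.52) = 8130.0 / 253.44 ≈ 32.1 mL/min
CrCl ≈ 32 mL/min → bracket 10–39 mL/min.
35% of 200 mg = 70 mg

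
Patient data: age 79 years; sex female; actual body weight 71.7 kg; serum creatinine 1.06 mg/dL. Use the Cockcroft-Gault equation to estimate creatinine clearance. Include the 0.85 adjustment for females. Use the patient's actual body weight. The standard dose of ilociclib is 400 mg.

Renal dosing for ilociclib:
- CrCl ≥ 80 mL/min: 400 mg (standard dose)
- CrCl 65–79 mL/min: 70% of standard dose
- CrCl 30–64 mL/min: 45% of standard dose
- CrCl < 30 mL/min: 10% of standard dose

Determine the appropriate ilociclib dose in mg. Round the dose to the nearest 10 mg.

CrCl = (140 − 79) × 71.7 / (72 × 1.06) × 0.85 = 4373.7 / 76.32 × 0.85 ≈ 48.7 mL/min
CrCl ≈ 49 mL/min → bracket 30–64 mL/min.
45% of 400 mg = 180 mg

180 mg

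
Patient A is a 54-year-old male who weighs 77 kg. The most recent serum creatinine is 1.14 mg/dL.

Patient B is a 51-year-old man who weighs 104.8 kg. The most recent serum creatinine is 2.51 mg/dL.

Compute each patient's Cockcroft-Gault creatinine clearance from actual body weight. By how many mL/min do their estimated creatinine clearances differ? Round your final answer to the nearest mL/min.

Patient A: CrCl = (140 − 54) × 77 / (72 × 1.14) = 6622.0 / 82.08 ≈ 80.7 mL/min
Patient B: CrCl = (140 − 51) × 104.8 / (72 × 2.51) = 9327.2 / 180.72 ≈ 51.6 mL/min
|80.7 − 51.6| = 29.1 mL/min

29 mL/min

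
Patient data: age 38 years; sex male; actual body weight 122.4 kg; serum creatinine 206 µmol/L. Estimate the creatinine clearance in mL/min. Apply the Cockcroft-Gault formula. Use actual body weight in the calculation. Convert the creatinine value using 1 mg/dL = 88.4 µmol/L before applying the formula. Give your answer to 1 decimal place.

74.4 mL/min

SCr = 206 / 88.4 = 2.33 mg/dL
CrCl = (140 − 38) × 122.4 / (72 × 2.33) = 12484.8 / 167.76 ≈ 74.4 mL/min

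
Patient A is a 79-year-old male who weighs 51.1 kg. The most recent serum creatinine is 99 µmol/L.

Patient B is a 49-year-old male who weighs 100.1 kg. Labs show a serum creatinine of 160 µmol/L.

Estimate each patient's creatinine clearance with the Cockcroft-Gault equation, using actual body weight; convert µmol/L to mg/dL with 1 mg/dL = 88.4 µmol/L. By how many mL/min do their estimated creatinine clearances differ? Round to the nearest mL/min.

Patient A: SCr = 99 / 88.4 = 1.12 mg/dL
Patient A: CrCl = (140 − 79) × 51.1 / (72 × 1.12) = 3117.1 / 80.64 ≈ 38.7 mL/min
Patient B: SCr = 160 / 88.4 = 1.81 mg/dL
Patient B: CrCl = (140 − 49) × 100.1 / (72 × 1.81) = 9109.1 / 130.32 ≈ 69.9 mL/min
|38.7 − 69.9| = 31.2 mL/min

31 mL/min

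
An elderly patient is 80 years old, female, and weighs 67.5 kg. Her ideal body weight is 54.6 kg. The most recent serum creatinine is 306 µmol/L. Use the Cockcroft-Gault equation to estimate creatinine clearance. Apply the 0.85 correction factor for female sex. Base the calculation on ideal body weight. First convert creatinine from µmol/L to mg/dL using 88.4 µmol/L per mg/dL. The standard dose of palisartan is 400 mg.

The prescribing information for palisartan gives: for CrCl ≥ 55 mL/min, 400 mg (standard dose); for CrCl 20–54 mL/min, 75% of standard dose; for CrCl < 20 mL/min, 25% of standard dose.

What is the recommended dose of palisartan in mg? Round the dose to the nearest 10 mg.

100 mg

SCr = 306 / 88.4 = 3.462 mg/dL
CrCl = (140 − 80) × 54.6 / (72 × 3.462) × 0.85 = 3276.0 / 249.26 × 0.85 ≈ 11.2 mL/min
CrCl ≈ 11 mL/min → bracket < 20 mL/min.
25% of 400 mg = 100 mg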